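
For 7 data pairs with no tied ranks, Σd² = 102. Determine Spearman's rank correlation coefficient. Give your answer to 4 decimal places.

ρ = 1 − 6Σd² / [n(n²−1)] = 1 − 6×102 / (7×48)
  = 1 − 612/336 = 1 − 1.82143 ≈ -0.8214

-0.8214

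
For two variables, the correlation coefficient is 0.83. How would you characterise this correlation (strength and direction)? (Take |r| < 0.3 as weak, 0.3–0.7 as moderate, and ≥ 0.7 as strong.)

r = 0.83 > 0 so the relationship is positive.
|r| = 0.83, which falls in the strong range.

strong positive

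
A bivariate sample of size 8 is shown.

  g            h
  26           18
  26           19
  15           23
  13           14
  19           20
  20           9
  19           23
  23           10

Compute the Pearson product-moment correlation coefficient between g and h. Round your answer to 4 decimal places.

n = 8, Σg = 161, Σh = 136, Σg² = 3397, Σh² = 2520, Σgh = 2716
nΣgh − ΣgΣh = 21728 − 21896 = -168
nΣg² − (Σg)² = 27176 − 25921 = 1255; nΣh² − (Σh)² = 20160 − 18496 = 1664
r = -168 / √(1255 × 1664) = -168 / 1445.1021 ≈ -0.1163

-0.1163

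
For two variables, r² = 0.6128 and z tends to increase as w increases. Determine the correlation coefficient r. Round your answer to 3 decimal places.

|r| = √0.6128 = 0.783
The association is positive, so r = 0.783.

0.783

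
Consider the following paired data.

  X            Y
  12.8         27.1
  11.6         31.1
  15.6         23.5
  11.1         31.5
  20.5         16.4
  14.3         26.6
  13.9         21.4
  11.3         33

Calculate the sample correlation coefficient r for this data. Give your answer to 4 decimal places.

-0.9215

n = 8, ΣX = 111.1, ΣY = 210.6, ΣX² = 1610.61, ΣY² = 5769.6, ΣXY = 2810.83
nΣXY − ΣXΣY = 22486.64 − 23397.66 = -911.02
nΣX² − (ΣX)² = 12884.88 − 12343.21 = 541.67; nΣY² − (ΣY)² = 46156.8 − 44352.36 = 1804.44
r = -911.02 / √(541.67 × 1804.44) = -911.02 / 988.6410 ≈ -0.9215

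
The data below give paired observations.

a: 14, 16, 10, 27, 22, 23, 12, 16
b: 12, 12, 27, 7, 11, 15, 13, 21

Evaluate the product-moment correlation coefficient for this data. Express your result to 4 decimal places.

-0.6372

n = 8, Σa = 140, Σb = 118, Σa² = 2694, Σb² = 2022, Σab = 1898
nΣab − ΣaΣb = 15184 − 16520 = -1336
nΣa² − (Σa)² = 21552 − 19600 = 1952; nΣb² − (Σb)² = 16176 − 13924 = 2252
r = -1336 / √(1952 × 2252) = -1336 / 2096.6411 ≈ -0.6372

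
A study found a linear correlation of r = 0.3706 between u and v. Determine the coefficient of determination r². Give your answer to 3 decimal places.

r² = (0.3706)² = 0.137

0.137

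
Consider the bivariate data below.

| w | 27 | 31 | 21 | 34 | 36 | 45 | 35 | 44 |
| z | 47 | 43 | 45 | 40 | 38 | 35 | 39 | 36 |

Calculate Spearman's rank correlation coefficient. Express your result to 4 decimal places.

Rank w: 2, 3, 1, 4, 6, 8, 5, 7
Rank z: 8, 6, 7, 5, 3, 1, 4, 2
d = rank(w) − rank(z): -6, -3, -6, -1, 3, 7, 1, 5; Σd² = 166
ρ = 1 − 6Σd² / [n(n²−1)] = 1 − 6×166 / (8×63) = 1 − 996/504 ≈ -0.9762

-0.9762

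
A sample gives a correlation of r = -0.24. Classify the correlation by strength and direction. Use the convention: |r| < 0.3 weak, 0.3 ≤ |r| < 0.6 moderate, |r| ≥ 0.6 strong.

r = -0.24 < 0 so the relationship is negative.
|r| = 0.24, which falls in the weak range.

weak negative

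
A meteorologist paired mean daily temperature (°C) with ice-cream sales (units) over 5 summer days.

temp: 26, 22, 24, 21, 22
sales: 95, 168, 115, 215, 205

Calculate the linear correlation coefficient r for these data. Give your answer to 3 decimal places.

-0.945

n = 5, Σx = 115, Σy = 798, Σx² = 2661, Σy² = 138724, Σxy = 17951
nΣxy − ΣxΣy = 89755 − 91770 = -2015
nΣx² − (Σx)² = 13305 − 13225 = 80; nΣy² − (Σy)² = 693620 − 636804 = 56816
r = -2015 / √(80 × 56816) = -2015 / 2131.9662 ≈ -0.945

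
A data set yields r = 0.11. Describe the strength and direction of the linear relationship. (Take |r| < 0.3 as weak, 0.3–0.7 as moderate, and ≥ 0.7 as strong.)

r = 0.11 > 0 so the relationship is positive.
|r| = 0.11, which falls in the weak range.

weak positive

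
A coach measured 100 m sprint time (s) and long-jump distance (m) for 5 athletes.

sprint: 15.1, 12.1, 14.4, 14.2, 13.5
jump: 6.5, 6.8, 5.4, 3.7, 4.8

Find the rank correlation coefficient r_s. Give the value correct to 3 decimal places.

Rank sprint: 5, 1, 4, 3, 2
Rank jump: 4, 5, 3, 1, 2
d = rank(sprint) − rank(jump): 1, -4, 1, 2, 0; Σd² = 22
ρ = 1 − 6Σd² / [n(n²−1)] = 1 − 6×22 / (5×24) = 1 − 132/120 ≈ -0.100

-0.100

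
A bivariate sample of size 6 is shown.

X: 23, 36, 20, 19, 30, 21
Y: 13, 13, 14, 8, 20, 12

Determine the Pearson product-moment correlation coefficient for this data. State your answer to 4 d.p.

n = 6, ΣX = 149, ΣY = 80, ΣX² = 3927, ΣY² = 1142, ΣXY = 2051
nΣXY − ΣXΣY = 12306 − 11920 = 386
nΣX² − (ΣX)² = 23562 − 22201 = 1361; nΣY² − (ΣY)² = 6852 − 6400 = 452
r = 386 / √(1361 × 452) = 386 / 784.3290 ≈ 0.4921

0.4921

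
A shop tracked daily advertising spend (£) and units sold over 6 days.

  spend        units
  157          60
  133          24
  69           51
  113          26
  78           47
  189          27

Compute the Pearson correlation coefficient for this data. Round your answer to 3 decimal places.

n = 6, Σx = 739, Σy = 235, Σx² = 101673, Σy² = 10391, Σxy = 27838
nΣxy − ΣxΣy = 167028 − 173665 = -6637
nΣx² − (Σx)² = 610038 − 546121 = 63917; nΣy² − (Σy)² = 62346 − 55225 = 7121
r = -6637 / √(63917 × 7121) = -6637 / 21334.3141 ≈ -0.311

-0.311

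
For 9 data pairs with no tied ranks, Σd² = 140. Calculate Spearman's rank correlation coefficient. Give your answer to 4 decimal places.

-0.1667

ρ = 1 − 6Σd² / [n(n²−1)] = 1 − 6×140 / (9×80)
  = 1 − 840/720 = 1 − 1.16667 ≈ -0.1667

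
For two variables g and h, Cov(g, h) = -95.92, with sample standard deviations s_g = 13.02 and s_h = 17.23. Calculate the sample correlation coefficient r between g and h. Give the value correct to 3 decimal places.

r = Cov(g,h) / (s_g · s_h) = -95.92 / (13.02 × 17.23)
  = -95.92 / 224.3346 ≈ -0.428

-0.428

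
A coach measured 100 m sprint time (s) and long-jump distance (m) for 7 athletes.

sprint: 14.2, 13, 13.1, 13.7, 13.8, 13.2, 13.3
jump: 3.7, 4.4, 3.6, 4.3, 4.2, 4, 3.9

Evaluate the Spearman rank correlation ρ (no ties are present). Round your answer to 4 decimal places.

Rank sprint: 7, 1, 2, 5, 6, 3, 4
Rank jump: 2, 7, 1, 6, 5, 4, 3
d = rank(sprint) − rank(jump): 5, -6, 1, -1, 1, -1, 1; Σd² = 66
ρ = 1 − 6Σd² / [n(n²−1)] = 1 − 6×66 / (7×48) = 1 − 396/336 ≈ -0.1786

-0.1786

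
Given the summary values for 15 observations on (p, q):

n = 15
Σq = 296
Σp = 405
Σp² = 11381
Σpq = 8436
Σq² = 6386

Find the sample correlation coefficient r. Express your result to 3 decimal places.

r = (nΣpq − ΣpΣq) / √[(nΣp² − (Σp)²)(nΣq² − (Σq)²)]
Numerator: 15×8436 − 405×296 = 6660
Denominator: √[(170715 − 164025)(95790 − 87616)] = √[6690 × 8174] = 7394.8671
r = 6660 / 7394.8671 ≈ 0.901

0.901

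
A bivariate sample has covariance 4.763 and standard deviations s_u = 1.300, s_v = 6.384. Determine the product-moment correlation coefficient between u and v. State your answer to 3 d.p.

0.574

r = Cov(u,v) / (s_u · s_v) = 4.763 / (1.300 × 6.384)
  = 4.763 / 8.2992 ≈ 0.574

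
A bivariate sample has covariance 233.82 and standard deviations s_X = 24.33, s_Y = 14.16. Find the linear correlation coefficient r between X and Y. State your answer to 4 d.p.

r = Cov(X,Y) / (s_X · s_Y) = 233.82 / (24.33 × 14.16)
  = 233.82 / 344.5128 ≈ 0.6787

0.6787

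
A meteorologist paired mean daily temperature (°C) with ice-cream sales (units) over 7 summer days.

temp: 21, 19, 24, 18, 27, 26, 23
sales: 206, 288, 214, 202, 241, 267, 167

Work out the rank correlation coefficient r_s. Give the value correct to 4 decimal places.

0.2857

Rank temp: 3, 2, 5, 1, 7, 6, 4
Rank sales: 3, 7, 4, 2, 5, 6, 1
d = rank(temp) − rank(sales): 0, -5, 1, -1, 2, 0, 3; Σd² = 40
ρ = 1 − 6Σd² / [n(n²−1)] = 1 − 6×40 / (7×48) = 1 − 240/336 ≈ 0.2857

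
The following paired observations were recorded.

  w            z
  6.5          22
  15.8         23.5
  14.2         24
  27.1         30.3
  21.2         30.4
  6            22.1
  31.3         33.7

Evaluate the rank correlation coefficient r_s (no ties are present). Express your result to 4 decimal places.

Rank w: 2, 4, 3, 6, 5, 1, 7
Rank z: 1, 3, 4, 5, 6, 2, 7
d = rank(w) − rank(z): 1, 1, -1, 1, -1, -1, 0; Σd² = 6
ρ = 1 − 6Σd² / [n(n²−1)] = 1 − 6×6 / (7×48) = 1 − 36/336 ≈ 0.8929

0.8929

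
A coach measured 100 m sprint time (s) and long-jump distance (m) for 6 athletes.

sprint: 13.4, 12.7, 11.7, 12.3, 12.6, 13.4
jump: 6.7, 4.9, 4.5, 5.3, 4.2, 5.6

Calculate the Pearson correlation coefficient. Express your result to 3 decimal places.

n = 6, Σx = 76.1, Σy = 31.2, Σx² = 967.35, Σy² = 166.24, Σxy = 397.81
nΣxy − ΣxΣy = 2386.86 − 2374.32 = 12.54
nΣx² − (Σx)² = 5804.1 − 5791.21 = 12.89; nΣy² − (Σy)² = 997.44 − 973.44 = 24
r = 12.54 / √(12.89 × 24) = 12.54 / 17.5886 ≈ 0.713

0.713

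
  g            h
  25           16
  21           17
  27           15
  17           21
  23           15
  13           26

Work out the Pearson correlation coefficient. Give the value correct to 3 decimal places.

-0.948

n = 6, Σg = 126, Σh = 110, Σg² = 2782, Σh² = 2112, Σgh = 2202
nΣgh − ΣgΣh = 13212 − 13860 = -648
nΣg² − (Σg)² = 16692 − 15876 = 816; nΣh² − (Σh)² = 12672 − 12100 = 572
r = -648 / √(816 × 572) = -648 / 683.1925 ≈ -0.948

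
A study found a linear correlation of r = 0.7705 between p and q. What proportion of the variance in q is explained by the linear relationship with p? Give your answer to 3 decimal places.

r² = (0.7705)² = 0.594

0.594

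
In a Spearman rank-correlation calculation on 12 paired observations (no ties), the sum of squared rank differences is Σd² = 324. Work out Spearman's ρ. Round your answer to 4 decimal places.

ρ = 1 − 6Σd² / [n(n²−1)] = 1 − 6×324 / (12×143)
  = 1 − 1944/1716 = 1 − 1.13287 ≈ -0.1329

-0.1329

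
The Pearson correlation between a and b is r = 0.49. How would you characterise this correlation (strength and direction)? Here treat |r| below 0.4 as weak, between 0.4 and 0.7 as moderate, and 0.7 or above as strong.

moderate positive

r = 0.49 > 0 so the relationship is positive.
|r| = 0.49, which falls in the moderate range.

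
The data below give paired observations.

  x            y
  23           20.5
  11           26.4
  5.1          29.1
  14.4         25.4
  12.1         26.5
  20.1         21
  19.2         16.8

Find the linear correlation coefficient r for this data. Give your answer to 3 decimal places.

-0.881

n = 7, Σx = 104.9, Σy = 165.7, Σx² = 1802.43, Σy² = 4034.67, Σxy = 2341.38
nΣxy − ΣxΣy = 16389.66 − 17381.93 = -992.27
nΣx² − (Σx)² = 12617.01 − 11004.01 = 1613; nΣy² − (Σy)² = 28242.69 − 27456.49 = 786.2
r = -992.27 / √(1613 × 786.2) = -992.27 / 1126.1175 ≈ -0.881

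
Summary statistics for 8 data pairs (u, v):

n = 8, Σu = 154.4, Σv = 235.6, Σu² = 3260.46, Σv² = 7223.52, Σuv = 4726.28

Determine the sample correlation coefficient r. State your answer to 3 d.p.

r = (nΣuv − ΣuΣv) / √[(nΣu² − (Σu)²)(nΣv² − (Σv)²)]
Numerator: 8×4726.28 − 154.4×235.6 = 1433.6
Denominator: √[(26083.68 − 23839.36)(57788.16 − 55507.36)] = √[2244.32 × 2280.8] = 2262.4865
r = 1433.6 / 2262.4865 ≈ 0.634

0.634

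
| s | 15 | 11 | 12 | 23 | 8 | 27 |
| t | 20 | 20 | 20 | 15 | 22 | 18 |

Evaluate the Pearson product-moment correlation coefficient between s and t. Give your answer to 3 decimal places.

n = 6, Σs = 96, Σt = 115, Σs² = 1812, Σt² = 2233, Σst = 1767
nΣst − ΣsΣt = 10602 − 11040 = -438
nΣs² − (Σs)² = 10872 − 9216 = 1656; nΣt² − (Σt)² = 13398 − 13225 = 173
r = -438 / √(1656 × 173) = -438 / 535.2457 ≈ -0.818

-0.818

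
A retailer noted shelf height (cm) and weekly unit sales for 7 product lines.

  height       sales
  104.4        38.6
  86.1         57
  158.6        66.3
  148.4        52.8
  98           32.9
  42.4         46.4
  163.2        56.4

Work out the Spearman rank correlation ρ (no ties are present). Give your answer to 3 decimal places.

Rank height: 4, 2, 6, 5, 3, 1, 7
Rank sales: 2, 6, 7, 4, 1, 3, 5
d = rank(height) − rank(sales): 2, -4, -1, 1, 2, -2, 2; Σd² = 34
ρ = 1 − 6Σd² / [n(n²−1)] = 1 − 6×34 / (7×48) = 1 − 204/336 ≈ 0.393

0.393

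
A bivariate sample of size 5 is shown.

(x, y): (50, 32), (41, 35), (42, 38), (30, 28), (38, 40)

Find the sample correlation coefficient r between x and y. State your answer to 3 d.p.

n = 5, Σx = 201, Σy = 173, Σx² = 8289, Σy² = 6077, Σxy = 6991
nΣxy − ΣxΣy = 34955 − 34773 = 182
nΣx² − (Σx)² = 41445 − 40401 = 1044; nΣy² − (Σy)² = 30385 − 29929 = 456
r = 182 / √(1044 × 456) = 182 / 689.9739 ≈ 0.264

0.264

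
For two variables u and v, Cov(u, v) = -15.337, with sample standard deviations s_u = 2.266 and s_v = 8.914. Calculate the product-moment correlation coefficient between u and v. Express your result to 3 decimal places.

-0.759

r = Cov(u,v) / (s_u · s_v) = -15.337 / (2.266 × 8.914)
  = -15.337 / 20.1991 ≈ -0.759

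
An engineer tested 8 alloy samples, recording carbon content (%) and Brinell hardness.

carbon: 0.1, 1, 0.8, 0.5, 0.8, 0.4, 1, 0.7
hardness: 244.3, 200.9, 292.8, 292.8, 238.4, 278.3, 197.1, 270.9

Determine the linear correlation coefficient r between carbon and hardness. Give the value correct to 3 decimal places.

n = 8, Σx = 5.3, Σy = 2015.5, Σx² = 4.19, Σy² = 518027.65, Σxy = 1294.74
nΣxy − ΣxΣy = 10357.92 − 10682.15 = -324.23
nΣx² − (Σx)² = 33.52 − 28.09 = 5.43; nΣy² − (Σy)² = 4144221.2 − 4062240.25 = 81980.95
r = -324.23 / √(5.43 × 81980.95) = -324.23 / 667.2005 ≈ -0.486

-0.486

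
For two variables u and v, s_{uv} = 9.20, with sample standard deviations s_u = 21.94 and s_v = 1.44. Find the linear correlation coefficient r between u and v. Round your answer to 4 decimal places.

0.2912

r = Cov(u,v) / (s_u · s_v) = 9.20 / (21.94 × 1.44)
  = 9.20 / 31.5936 ≈ 0.2912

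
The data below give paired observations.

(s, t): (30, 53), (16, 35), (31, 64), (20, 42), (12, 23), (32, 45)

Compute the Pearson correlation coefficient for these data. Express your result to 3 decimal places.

n = 6, Σs = 141, Σt = 262, Σs² = 3685, Σt² = 12448, Σst = 6690
nΣst − ΣsΣt = 40140 − 36942 = 3198
nΣs² − (Σs)² = 22110 − 19881 = 2229; nΣt² − (Σt)² = 74688 − 68644 = 6044
r = 3198 / √(2229 × 6044) = 3198 / 3670.4327 ≈ 0.871

0.871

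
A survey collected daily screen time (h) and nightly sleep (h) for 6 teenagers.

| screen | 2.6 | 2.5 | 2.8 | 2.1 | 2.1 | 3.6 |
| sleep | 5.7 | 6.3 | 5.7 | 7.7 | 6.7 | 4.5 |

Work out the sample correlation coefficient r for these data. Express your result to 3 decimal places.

-0.931

n = 6, Σx = 15.7, Σy = 36.6, Σx² = 42.63, Σy² = 229.1, Σxy = 92.97
nΣxy − ΣxΣy = 557.82 − 574.62 = -16.8
nΣx² − (Σx)² = 255.78 − 246.49 = 9.29; nΣy² − (Σy)² = 1374.6 − 1339.56 = 35.04
r = -16.8 / √(9.29 × 35.04) = -16.8 / 18.0422 ≈ -0.931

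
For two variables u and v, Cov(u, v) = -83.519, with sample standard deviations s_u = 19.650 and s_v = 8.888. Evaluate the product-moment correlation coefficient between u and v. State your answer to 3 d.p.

-0.478

r = Cov(u,v) / (s_u · s_v) = -83.519 / (19.650 × 8.888)
  = -83.519 / 174.6492 ≈ -0.478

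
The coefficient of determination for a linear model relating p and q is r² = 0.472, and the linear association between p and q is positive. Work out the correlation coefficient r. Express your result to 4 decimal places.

0.6870

|r| = √0.472 = 0.6870
The association is positive, so r = 0.6870.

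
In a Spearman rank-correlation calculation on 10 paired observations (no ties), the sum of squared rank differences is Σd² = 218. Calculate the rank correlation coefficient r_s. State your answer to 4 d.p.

ρ = 1 − 6Σd² / [n(n²−1)] = 1 − 6×218 / (10×99)
  = 1 − 1308/990 = 1 − 1.32121 ≈ -0.3212

-0.3212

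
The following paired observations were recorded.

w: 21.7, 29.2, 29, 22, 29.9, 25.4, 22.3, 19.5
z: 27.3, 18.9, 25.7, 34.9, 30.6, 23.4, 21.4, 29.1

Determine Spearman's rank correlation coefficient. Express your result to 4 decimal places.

-0.2857

Rank w: 2, 7, 6, 3, 8, 5, 4, 1
Rank z: 5, 1, 4, 8, 7, 3, 2, 6
d = rank(w) − rank(z): -3, 6, 2, -5, 1, 2, 2, -5; Σd² = 108
ρ = 1 − 6Σd² / [n(n²−1)] = 1 − 6×108 / (8×63) = 1 − 648/504 ≈ -0.2857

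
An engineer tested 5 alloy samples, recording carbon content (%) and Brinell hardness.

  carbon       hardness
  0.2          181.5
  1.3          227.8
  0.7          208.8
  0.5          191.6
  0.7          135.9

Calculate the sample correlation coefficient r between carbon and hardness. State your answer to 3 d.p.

n = 5, Σx = 3.4, Σy = 945.6, Σx² = 2.96, Σy² = 183611.9, Σxy = 669.53
nΣxy − ΣxΣy = 3347.65 − 3215.04 = 132.61
nΣx² − (Σx)² = 14.8 − 11.56 = 3.24; nΣy² − (Σy)² = 918059.5 − 894159.36 = 23900.14
r = 132.61 / √(3.24 × 23900.14) = 132.61 / 278.2741 ≈ 0.477

0.477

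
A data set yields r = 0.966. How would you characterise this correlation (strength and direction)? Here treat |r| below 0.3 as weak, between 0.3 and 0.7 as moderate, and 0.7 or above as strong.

r = 0.966 > 0 so the relationship is positive.
|r| = 0.966, which falls in the strong range.

strong positive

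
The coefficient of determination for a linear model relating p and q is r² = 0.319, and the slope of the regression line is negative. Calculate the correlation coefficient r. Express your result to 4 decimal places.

|r| = √0.319 = 0.5648
The association is negative, so r = −0.5648.

-0.5648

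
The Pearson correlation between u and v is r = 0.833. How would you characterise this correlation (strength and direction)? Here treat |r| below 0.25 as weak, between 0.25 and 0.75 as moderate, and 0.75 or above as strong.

strong positive

r = 0.833 > 0 so the relationship is positive.
|r| = 0.833, which falls in the strong range.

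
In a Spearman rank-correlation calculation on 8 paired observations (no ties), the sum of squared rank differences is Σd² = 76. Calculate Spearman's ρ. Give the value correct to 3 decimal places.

0.095

ρ = 1 − 6Σd² / [n(n²−1)] = 1 − 6×76 / (8×63)
  = 1 − 456/504 = 1 − 0.9048 ≈ 0.095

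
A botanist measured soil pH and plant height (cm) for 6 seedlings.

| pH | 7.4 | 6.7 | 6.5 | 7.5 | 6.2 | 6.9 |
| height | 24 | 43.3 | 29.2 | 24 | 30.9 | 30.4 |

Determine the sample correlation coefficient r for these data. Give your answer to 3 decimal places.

-0.529

n = 6, Σx = 41.2, Σy = 181.8, Σx² = 284.2, Σy² = 5758.5, Σxy = 1238.85
nΣxy − ΣxΣy = 7433.1 − 7490.16 = -57.06
nΣx² − (Σx)² = 1705.2 − 1697.44 = 7.76; nΣy² − (Σy)² = 34551 − 33051.24 = 1499.76
r = -57.06 / √(7.76 × 1499.76) = -57.06 / 107.8802 ≈ -0.529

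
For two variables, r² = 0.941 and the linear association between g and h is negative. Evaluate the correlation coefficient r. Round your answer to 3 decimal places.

-0.970

|r| = √0.941 = 0.970
The association is negative, so r = −0.970.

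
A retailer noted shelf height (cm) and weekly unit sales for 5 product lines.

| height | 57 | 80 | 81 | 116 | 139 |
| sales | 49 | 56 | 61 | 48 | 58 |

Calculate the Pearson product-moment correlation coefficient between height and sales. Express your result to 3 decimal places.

n = 5, Σx = 473, Σy = 272, Σx² = 48987, Σy² = 14926, Σxy = 25844
nΣxy − ΣxΣy = 129220 − 128656 = 564
nΣx² − (Σx)² = 244935 − 223729 = 21206; nΣy² − (Σy)² = 74630 − 73984 = 646
r = 564 / √(21206 × 646) = 564 / 3701.2263 ≈ 0.152

0.152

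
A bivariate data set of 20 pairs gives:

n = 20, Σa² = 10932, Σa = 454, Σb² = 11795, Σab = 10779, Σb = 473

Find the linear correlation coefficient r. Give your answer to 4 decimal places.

0.0679

r = (nΣab − ΣaΣb) / √[(nΣa² − (Σa)²)(nΣb² − (Σb)²)]
Numerator: 20×10779 − 454×473 = 838
Denominator: √[(218640 − 206116)(235900 − 223729)] = √[12524 × 12171] = 12346.2385
r = 838 / 12346.2385 ≈ 0.0679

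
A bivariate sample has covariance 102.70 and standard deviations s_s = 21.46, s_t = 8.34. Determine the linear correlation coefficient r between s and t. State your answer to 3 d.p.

r = Cov(s,t) / (s_s · s_t) = 102.70 / (21.46 × 8.34)
  = 102.70 / 178.9764 ≈ 0.574

0.574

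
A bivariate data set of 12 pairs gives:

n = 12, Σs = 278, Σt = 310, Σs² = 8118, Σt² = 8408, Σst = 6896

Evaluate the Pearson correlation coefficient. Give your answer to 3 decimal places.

r = (nΣst − ΣsΣt) / √[(nΣs² − (Σs)²)(nΣt² − (Σt)²)]
Numerator: 12×6896 − 278×310 = -3428
Denominator: √[(97416 − 77284)(100896 − 96100)] = √[20132 × 4796] = 9826.1423
r = -3428 / 9826.1423 ≈ -0.349

-0.349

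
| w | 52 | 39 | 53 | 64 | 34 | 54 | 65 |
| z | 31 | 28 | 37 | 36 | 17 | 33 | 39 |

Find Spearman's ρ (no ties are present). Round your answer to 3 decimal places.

0.893

Rank w: 3, 2, 4, 6, 1, 5, 7
Rank z: 3, 2, 6, 5, 1, 4, 7
d = rank(w) − rank(z): 0, 0, -2, 1, 0, 1, 0; Σd² = 6
ρ = 1 − 6Σd² / [n(n²−1)] = 1 − 6×6 / (7×48) = 1 − 36/336 ≈ 0.893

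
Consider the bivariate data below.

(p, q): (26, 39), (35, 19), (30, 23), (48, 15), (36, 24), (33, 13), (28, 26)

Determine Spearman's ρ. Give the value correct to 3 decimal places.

Rank p: 1, 5, 3, 7, 6, 4, 2
Rank q: 7, 3, 4, 2, 5, 1, 6
d = rank(p) − rank(q): -6, 2, -1, 5, 1, 3, -4; Σd² = 92
ρ = 1 − 6Σd² / [n(n²−1)] = 1 − 6×92 / (7×48) = 1 − 552/336 ≈ -0.643

-0.643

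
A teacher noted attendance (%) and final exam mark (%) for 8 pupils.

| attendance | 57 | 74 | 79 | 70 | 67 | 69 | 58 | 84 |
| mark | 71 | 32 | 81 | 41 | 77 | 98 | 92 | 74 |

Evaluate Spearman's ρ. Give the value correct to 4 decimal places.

-0.1905

Rank attendance: 1, 6, 7, 5, 3, 4, 2, 8
Rank mark: 3, 1, 6, 2, 5, 8, 7, 4
d = rank(attendance) − rank(mark): -2, 5, 1, 3, -2, -4, -5, 4; Σd² = 100
ρ = 1 − 6Σd² / [n(n²−1)] = 1 − 6×100 / (8×63) = 1 − 600/504 ≈ -0.1905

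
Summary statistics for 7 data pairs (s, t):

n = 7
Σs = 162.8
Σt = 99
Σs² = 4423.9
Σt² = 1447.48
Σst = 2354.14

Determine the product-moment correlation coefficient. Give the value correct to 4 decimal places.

0.2975

r = (nΣst − ΣsΣt) / √[(nΣs² − (Σs)²)(nΣt² − (Σt)²)]
Numerator: 7×2354.14 − 162.8×99 = 361.78
Denominator: √[(30967.3 − 26503.84)(10132.36 − 9801)] = √[4463.46 × 331.36] = 1216.1464
r = 361.78 / 1216.1464 ≈ 0.2975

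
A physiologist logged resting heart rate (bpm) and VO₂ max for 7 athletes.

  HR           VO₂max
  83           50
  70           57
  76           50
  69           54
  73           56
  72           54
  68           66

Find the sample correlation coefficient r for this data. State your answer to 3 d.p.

-0.718

n = 7, Σx = 511, Σy = 387, Σx² = 37463, Σy² = 21573, Σxy = 28130
nΣxy − ΣxΣy = 196910 − 197757 = -847
nΣx² − (Σx)² = 262241 − 261121 = 1120; nΣy² − (Σy)² = 151011 − 149769 = 1242
r = -847 / √(1120 × 1242) = -847 / 1179.4236 ≈ -0.718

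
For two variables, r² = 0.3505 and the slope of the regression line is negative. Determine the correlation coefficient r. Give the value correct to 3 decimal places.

|r| = √0.3505 = 0.592
The association is negative, so r = −0.592.

-0.592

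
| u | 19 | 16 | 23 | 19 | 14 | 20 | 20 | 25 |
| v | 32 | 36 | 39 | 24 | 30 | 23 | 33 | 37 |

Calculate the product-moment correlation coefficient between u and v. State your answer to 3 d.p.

n = 8, Σu = 156, Σv = 254, Σu² = 3128, Σv² = 8304, Σuv = 5002
nΣuv − ΣuΣv = 40016 − 39624 = 392
nΣu² − (Σu)² = 25024 − 24336 = 688; nΣv² − (Σv)² = 66432 − 64516 = 1916
r = 392 / √(688 × 1916) = 392 / 1148.1324 ≈ 0.341

0.341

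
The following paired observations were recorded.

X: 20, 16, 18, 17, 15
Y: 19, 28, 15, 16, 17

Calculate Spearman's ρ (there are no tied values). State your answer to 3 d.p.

-0.200

Rank X: 5, 2, 4, 3, 1
Rank Y: 4, 5, 1, 2, 3
d = rank(X) − rank(Y): 1, -3, 3, 1, -2; Σd² = 24
ρ = 1 − 6Σd² / [n(n²−1)] = 1 − 6×24 / (5×24) = 1 − 144/120 ≈ -0.200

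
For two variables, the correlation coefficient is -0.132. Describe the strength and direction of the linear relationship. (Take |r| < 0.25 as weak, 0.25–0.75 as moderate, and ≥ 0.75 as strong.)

r = -0.132 < 0 so the relationship is negative.
|r| = 0.132, which falls in the weak range.

weak negative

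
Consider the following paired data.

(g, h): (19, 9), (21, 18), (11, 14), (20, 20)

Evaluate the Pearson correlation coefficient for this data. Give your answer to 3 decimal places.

n = 4, Σg = 71, Σh = 61, Σg² = 1323, Σh² = 1001, Σgh = 1103
nΣgh − ΣgΣh = 4412 − 4331 = 81
nΣg² − (Σg)² = 5292 − 5041 = 251; nΣh² − (Σh)² = 4004 − 3721 = 283
r = 81 / √(251 × 283) = 81 / 266.5202 ≈ 0.304

0.304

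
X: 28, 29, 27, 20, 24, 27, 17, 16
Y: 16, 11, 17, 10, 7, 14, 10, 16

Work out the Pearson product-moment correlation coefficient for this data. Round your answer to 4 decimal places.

0.1874

n = 8, ΣX = 188, ΣY = 101, ΣX² = 4604, ΣY² = 1367, ΣXY = 2398
nΣXY − ΣXΣY = 19184 − 18988 = 196
nΣX² − (ΣX)² = 36832 − 35344 = 1488; nΣY² − (ΣY)² = 10936 − 10201 = 735
r = 196 / √(1488 × 735) = 196 / 1045.7916 ≈ 0.1874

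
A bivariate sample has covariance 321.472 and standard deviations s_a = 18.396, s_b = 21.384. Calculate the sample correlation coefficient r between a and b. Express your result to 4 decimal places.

0.8172

r = Cov(a,b) / (s_a · s_b) = 321.472 / (18.396 × 21.384)
  = 321.472 / 393.3801 ≈ 0.8172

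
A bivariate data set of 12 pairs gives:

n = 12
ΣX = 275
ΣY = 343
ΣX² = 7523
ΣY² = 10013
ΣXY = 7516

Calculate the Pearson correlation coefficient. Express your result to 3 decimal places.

-0.682

r = (nΣXY − ΣXΣY) / √[(nΣX² − (ΣX)²)(nΣY² − (ΣY)²)]
Numerator: 12×7516 − 275×343 = -4133
Denominator: √[(90276 − 75625)(120156 − 117649)] = √[14651 × 2507] = 6060.5327
r = -4133 / 6060.5327 ≈ -0.682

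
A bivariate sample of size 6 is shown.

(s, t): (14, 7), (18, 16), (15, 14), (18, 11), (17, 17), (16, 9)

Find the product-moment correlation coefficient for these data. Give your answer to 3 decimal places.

0.564

n = 6, Σs = 98, Σt = 74, Σs² = 1614, Σt² = 992, Σst = 1227
nΣst − ΣsΣt = 7362 − 7252 = 110
nΣs² − (Σs)² = 9684 − 9604 = 80; nΣt² − (Σt)² = 5952 − 5476 = 476
r = 110 / √(80 × 476) = 110 / 195.1410 ≈ 0.564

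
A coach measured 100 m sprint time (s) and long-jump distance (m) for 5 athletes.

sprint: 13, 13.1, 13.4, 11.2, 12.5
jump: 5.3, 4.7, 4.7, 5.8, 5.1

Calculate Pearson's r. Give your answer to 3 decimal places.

n = 5, Σx = 63.2, Σy = 25.6, Σx² = 801.86, Σy² = 131.92, Σxy = 322.16
nΣxy − ΣxΣy = 1610.8 − 1617.92 = -7.12
nΣx² − (Σx)² = 4009.3 − 3994.24 = 15.06; nΣy² − (Σy)² = 659.6 − 655.36 = 4.24
r = -7.12 / √(15.06 × 4.24) = -7.12 / 7.9909 ≈ -0.891

-0.891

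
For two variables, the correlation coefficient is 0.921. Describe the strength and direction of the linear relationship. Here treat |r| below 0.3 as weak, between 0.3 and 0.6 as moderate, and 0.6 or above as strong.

strong positive

r = 0.921 > 0 so the relationship is positive.
|r| = 0.921, which falls in the strong range.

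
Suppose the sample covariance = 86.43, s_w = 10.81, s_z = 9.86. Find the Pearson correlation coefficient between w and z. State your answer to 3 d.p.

0.811

r = Cov(w,z) / (s_w · s_z) = 86.43 / (10.81 × 9.86)
  = 86.43 / 106.5866 ≈ 0.811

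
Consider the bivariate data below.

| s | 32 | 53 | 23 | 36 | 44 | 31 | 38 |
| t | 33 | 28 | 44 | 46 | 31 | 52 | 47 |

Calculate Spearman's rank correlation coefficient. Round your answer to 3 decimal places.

-0.571

Rank s: 3, 7, 1, 4, 6, 2, 5
Rank t: 3, 1, 4, 5, 2, 7, 6
d = rank(s) − rank(t): 0, 6, -3, -1, 4, -5, -1; Σd² = 88
ρ = 1 − 6Σd² / [n(n²−1)] = 1 − 6×88 / (7×48) = 1 − 528/336 ≈ -0.571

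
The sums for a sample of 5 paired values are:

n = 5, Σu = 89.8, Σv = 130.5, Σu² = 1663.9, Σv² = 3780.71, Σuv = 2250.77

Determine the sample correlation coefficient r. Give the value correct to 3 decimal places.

-0.672

r = (nΣuv − ΣuΣv) / √[(nΣu² − (Σu)²)(nΣv² − (Σv)²)]
Numerator: 5×2250.77 − 89.8×130.5 = -465.05
Denominator: √[(8319.5 − 8064.04)(18903.55 − 17030.25)] = √[255.46 × 1873.3] = 691.7754
r = -465.05 / 691.7754 ≈ -0.672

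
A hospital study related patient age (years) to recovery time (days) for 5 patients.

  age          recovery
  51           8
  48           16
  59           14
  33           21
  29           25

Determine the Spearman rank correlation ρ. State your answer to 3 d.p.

-0.900

Rank age: 4, 3, 5, 2, 1
Rank recovery: 1, 3, 2, 4, 5
d = rank(age) − rank(recovery): 3, 0, 3, -2, -4; Σd² = 38
ρ = 1 − 6Σd² / [n(n²−1)] = 1 − 6×38 / (5×24) = 1 − 228/120 ≈ -0.900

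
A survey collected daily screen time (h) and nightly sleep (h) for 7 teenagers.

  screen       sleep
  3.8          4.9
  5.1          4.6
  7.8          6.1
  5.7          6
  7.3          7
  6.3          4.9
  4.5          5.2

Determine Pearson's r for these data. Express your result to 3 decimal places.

n = 7, Σx = 40.5, Σy = 38.7, Σx² = 247.01, Σy² = 218.43, Σxy = 229.23
nΣxy − ΣxΣy = 1604.61 − 1567.35 = 37.26
nΣx² − (Σx)² = 1729.07 − 1640.25 = 88.82; nΣy² − (Σy)² = 1529.01 − 1497.69 = 31.32
r = 37.26 / √(88.82 × 31.32) = 37.26 / 52.7432 ≈ 0.706

0.706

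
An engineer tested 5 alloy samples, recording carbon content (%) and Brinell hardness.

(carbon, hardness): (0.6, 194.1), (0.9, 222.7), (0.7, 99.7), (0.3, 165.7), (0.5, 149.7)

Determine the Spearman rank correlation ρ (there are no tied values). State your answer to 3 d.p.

Rank carbon: 3, 5, 4, 1, 2
Rank hardness: 4, 5, 1, 3, 2
d = rank(carbon) − rank(hardness): -1, 0, 3, -2, 0; Σd² = 14
ρ = 1 − 6Σd² / [n(n²−1)] = 1 − 6×14 / (5×24) = 1 − 84/120 ≈ 0.300

0.300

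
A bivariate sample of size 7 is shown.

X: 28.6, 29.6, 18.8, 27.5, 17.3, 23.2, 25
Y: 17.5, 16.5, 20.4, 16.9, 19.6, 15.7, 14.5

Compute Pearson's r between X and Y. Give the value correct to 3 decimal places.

-0.633

n = 7, ΣX = 170, ΣY = 121.1, ΣX² = 4266.34, ΣY² = 2121.17, ΣXY = 2902.99
nΣXY − ΣXΣY = 20320.93 − 20587 = -266.07
nΣX² − (ΣX)² = 29864.38 − 28900 = 964.38; nΣY² − (ΣY)² = 14848.19 − 14665.21 = 182.98
r = -266.07 / √(964.38 × 182.98) = -266.07 / 420.0741 ≈ -0.633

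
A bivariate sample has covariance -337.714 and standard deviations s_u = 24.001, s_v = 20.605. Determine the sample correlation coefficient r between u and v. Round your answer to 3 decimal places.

-0.683

r = Cov(u,v) / (s_u · s_v) = -337.714 / (24.001 × 20.605)
  = -337.714 / 494.5406 ≈ -0.683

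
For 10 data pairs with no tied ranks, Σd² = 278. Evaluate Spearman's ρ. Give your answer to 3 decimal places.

-0.685

ρ = 1 − 6Σd² / [n(n²−1)] = 1 − 6×278 / (10×99)
  = 1 − 1668/990 = 1 − 1.6848 ≈ -0.685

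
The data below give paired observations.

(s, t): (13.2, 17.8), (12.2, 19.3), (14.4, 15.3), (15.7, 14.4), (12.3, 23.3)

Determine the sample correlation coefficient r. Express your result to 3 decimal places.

-0.871

n = 5, Σs = 67.8, Σt = 90.1, Σs² = 928.22, Σt² = 1673.67, Σst = 1203.41
nΣst − ΣsΣt = 6017.05 − 6108.78 = -91.73
nΣs² − (Σs)² = 4641.1 − 4596.84 = 44.26; nΣt² − (Σt)² = 8368.35 − 8118.01 = 250.34
r = -91.73 / √(44.26 × 250.34) = -91.73 / 105.2618 ≈ -0.871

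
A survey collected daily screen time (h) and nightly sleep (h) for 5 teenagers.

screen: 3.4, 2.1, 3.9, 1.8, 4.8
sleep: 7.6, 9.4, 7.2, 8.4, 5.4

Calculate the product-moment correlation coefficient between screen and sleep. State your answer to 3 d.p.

n = 5, Σx = 16, Σy = 38, Σx² = 57.46, Σy² = 297.68, Σxy = 114.7
nΣxy − ΣxΣy = 573.5 − 608 = -34.5
nΣx² − (Σx)² = 287.3 − 256 = 31.3; nΣy² − (Σy)² = 1488.4 − 1444 = 44.4
r = -34.5 / √(31.3 × 44.4) = -34.5 / 37.2789 ≈ -0.925

-0.925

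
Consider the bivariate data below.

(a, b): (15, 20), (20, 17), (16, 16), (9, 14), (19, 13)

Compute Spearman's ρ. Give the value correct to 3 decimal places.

0.000

Rank a: 2, 5, 3, 1, 4
Rank b: 5, 4, 3, 2, 1
d = rank(a) − rank(b): -3, 1, 0, -1, 3; Σd² = 20
ρ = 1 − 6Σd² / [n(n²−1)] = 1 − 6×20 / (5×24) = 1 − 120/120 ≈ 0.000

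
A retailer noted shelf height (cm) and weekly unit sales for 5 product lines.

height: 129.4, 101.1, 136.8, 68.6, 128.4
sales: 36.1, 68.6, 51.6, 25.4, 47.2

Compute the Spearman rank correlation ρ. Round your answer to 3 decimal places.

0.300

Rank height: 4, 2, 5, 1, 3
Rank sales: 2, 5, 4, 1, 3
d = rank(height) − rank(sales): 2, -3, 1, 0, 0; Σd² = 14
ρ = 1 − 6Σd² / [n(n²−1)] = 1 − 6×14 / (5×24) = 1 − 84/120 ≈ 0.300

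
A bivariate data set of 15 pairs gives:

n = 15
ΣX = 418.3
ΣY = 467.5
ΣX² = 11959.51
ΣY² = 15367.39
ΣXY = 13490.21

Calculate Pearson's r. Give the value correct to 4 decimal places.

0.9354

r = (nΣXY − ΣXΣY) / √[(nΣX² − (ΣX)²)(nΣY² − (ΣY)²)]
Numerator: 15×13490.21 − 418.3×467.5 = 6797.9
Denominator: √[(179392.65 − 174974.89)(230510.85 − 218556.25)] = √[4417.76 × 11954.6] = 7267.2246
r = 6797.9 / 7267.2246 ≈ 0.9354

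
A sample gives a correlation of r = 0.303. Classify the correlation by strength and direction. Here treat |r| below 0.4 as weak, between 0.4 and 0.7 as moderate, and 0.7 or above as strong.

r = 0.303 > 0 so the relationship is positive.
|r| = 0.303, which falls in the weak range.

weak positive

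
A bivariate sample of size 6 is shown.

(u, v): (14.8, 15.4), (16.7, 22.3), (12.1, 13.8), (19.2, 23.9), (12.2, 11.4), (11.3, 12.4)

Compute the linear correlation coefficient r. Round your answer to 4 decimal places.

n = 6, Σu = 86.3, Σv = 99.2, Σu² = 1289.51, Σv² = 1779.82, Σuv = 1505.39
nΣuv − ΣuΣv = 9032.34 − 8560.96 = 471.38
nΣu² − (Σu)² = 7737.06 − 7447.69 = 289.37; nΣv² − (Σv)² = 10678.92 − 9840.64 = 838.28
r = 471.38 / √(289.37 × 838.28) = 471.38 / 492.5171 ≈ 0.9571

0.9571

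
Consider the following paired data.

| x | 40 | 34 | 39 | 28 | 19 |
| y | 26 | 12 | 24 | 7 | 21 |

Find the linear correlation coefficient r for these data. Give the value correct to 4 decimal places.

0.3493

n = 5, Σx = 160, Σy = 90, Σx² = 5422, Σy² = 1886, Σxy = 2979
nΣxy − ΣxΣy = 14895 − 14400 = 495
nΣx² − (Σx)² = 27110 − 25600 = 1510; nΣy² − (Σy)² = 9430 − 8100 = 1330
r = 495 / √(1510 × 1330) = 495 / 1417.1450 ≈ 0.3493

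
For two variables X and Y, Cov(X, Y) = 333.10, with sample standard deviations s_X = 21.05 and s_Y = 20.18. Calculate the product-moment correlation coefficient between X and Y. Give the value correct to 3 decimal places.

r = Cov(X,Y) / (s_X · s_Y) = 333.10 / (21.05 × 20.18)
  = 333.10 / 424.7890 ≈ 0.784

0.784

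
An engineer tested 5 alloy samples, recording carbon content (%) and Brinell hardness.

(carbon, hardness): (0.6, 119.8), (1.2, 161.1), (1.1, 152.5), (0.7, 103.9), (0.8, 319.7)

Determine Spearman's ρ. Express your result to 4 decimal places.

0.6000

Rank carbon: 1, 5, 4, 2, 3
Rank hardness: 2, 4, 3, 1, 5
d = rank(carbon) − rank(hardness): -1, 1, 1, 1, -2; Σd² = 8
ρ = 1 − 6Σd² / [n(n²−1)] = 1 − 6×8 / (5×24) = 1 − 48/120 ≈ 0.6000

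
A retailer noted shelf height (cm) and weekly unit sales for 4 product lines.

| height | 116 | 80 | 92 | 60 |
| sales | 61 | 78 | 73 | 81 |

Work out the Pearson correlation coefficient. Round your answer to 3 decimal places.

-0.968

n = 4, Σx = 348, Σy = 293, Σx² = 31920, Σy² = 21695, Σxy = 24892
nΣxy − ΣxΣy = 99568 − 101964 = -2396
nΣx² − (Σx)² = 127680 − 121104 = 6576; nΣy² − (Σy)² = 86780 − 85849 = 931
r = -2396 / √(6576 × 931) = -2396 / 2474.3193 ≈ -0.968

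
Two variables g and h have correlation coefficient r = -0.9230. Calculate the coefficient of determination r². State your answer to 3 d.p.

r² = (-0.9230)² = 0.852

0.852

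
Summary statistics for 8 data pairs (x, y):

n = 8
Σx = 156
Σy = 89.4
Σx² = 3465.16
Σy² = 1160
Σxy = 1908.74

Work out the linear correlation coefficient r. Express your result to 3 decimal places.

r = (nΣxy − ΣxΣy) / √[(nΣx² − (Σx)²)(nΣy² − (Σy)²)]
Numerator: 8×1908.74 − 156×89.4 = 1323.52
Denominator: √[(27721.28 − 24336)(9280 − 7992.36)] = √[3385.28 × 1287.64] = 2087.8271
r = 1323.52 / 2087.8271 ≈ 0.634

0.634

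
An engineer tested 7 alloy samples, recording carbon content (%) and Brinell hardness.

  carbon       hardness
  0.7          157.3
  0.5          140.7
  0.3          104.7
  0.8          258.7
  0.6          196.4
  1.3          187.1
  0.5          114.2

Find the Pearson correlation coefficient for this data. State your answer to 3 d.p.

0.573

n = 7, Σx = 4.7, Σy = 1159.1, Σx² = 3.77, Σy² = 209048.57, Σxy = 837
nΣxy − ΣxΣy = 5859 − 5447.77 = 411.23
nΣx² − (Σx)² = 26.39 − 22.09 = 4.3; nΣy² − (Σy)² = 1463339.99 − 1343512.81 = 119827.18
r = 411.23 / √(4.3 × 119827.18) = 411.23 / 717.8140 ≈ 0.573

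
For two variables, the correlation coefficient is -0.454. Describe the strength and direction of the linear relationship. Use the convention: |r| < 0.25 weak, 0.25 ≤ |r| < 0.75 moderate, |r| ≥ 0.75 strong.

r = -0.454 < 0 so the relationship is negative.
|r| = 0.454, which falls in the moderate range.

moderate negative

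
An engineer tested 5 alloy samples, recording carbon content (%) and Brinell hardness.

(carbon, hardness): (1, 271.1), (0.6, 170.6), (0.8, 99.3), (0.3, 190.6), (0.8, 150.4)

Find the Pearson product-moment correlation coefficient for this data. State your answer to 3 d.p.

n = 5, Σx = 3.5, Σy = 882, Σx² = 2.73, Σy² = 171408.58, Σxy = 630.4
nΣxy − ΣxΣy = 3152 − 3087 = 65
nΣx² − (Σx)² = 13.65 − 12.25 = 1.4; nΣy² − (Σy)² = 857042.9 − 777924 = 79118.9
r = 65 / √(1.4 × 79118.9) = 65 / 332.8160 ≈ 0.195

0.195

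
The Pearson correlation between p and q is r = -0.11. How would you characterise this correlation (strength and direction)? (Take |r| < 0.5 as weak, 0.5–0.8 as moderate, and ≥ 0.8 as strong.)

r = -0.11 < 0 so the relationship is negative.
|r| = 0.11, which falls in the weak range.

weak negative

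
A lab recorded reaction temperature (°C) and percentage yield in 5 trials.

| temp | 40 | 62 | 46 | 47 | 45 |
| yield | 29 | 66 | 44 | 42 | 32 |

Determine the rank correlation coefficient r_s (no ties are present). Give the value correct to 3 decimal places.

0.900

Rank temp: 1, 5, 3, 4, 2
Rank yield: 1, 5, 4, 3, 2
d = rank(temp) − rank(yield): 0, 0, -1, 1, 0; Σd² = 2
ρ = 1 − 6Σd² / [n(n²−1)] = 1 − 6×2 / (5×24) = 1 − 12/120 ≈ 0.900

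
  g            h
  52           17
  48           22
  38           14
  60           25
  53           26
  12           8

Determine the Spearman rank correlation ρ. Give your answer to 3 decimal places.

0.886

Rank g: 4, 3, 2, 6, 5, 1
Rank h: 3, 4, 2, 5, 6, 1
d = rank(g) − rank(h): 1, -1, 0, 1, -1, 0; Σd² = 4
ρ = 1 − 6Σd² / [n(n²−1)] = 1 − 6×4 / (6×35) = 1 − 24/210 ≈ 0.886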